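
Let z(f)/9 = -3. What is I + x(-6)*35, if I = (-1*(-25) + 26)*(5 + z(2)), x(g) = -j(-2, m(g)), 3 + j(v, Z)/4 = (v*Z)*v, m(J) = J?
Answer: 2658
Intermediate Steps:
z(f) = -27 (z(f) = 9*(-3) = -27)
j(v, Z) = -12 + 4*Z*v² (j(v, Z) = -12 + 4*((v*Z)*v) = -12 + 4*((Z*v)*v) = -12 + 4*(Z*v²) = -12 + 4*Z*v²)
x(g) = 12 - 16*g (x(g) = -(-12 + 4*g*(-2)²) = -(-12 + 4*g*4) = -(-12 + 16*g) = 12 - 16*g)
I = -1122 (I = (-1*(-25) + 26)*(5 - 27) = (25 + 26)*(-22) = 51*(-22) = -1122)
I + x(-6)*35 = -1122 + (12 - 16*(-6))*35 = -1122 + (12 + 96)*35 = -1122 + 108*35 = -1122 + 3780 = 2658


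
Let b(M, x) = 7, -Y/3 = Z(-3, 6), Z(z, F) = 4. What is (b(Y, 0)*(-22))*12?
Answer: -1848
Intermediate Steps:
Y = -12 (Y = -3*4 = -12)
(b(Y, 0)*(-22))*12 = (7*(-22))*12 = -154*12 = -1848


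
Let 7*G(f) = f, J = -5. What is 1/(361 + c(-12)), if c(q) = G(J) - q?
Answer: 7/2606 ≈ 0.0026861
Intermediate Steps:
G(f) = f/7
c(q) = -5/7 - q (c(q) = (⅐)*(-5) - q = -5/7 - q)
1/(361 + c(-12)) = 1/(361 + (-5/7 - 1*(-12))) = 1/(361 + (-5/7 + 12)) = 1/(361 + 79/7) = 1/(2606/7) = 7/2606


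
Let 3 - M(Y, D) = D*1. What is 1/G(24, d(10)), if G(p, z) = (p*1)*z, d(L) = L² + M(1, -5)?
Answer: 1/2592 ≈ 0.00038580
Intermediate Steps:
M(Y, D) = 3 - D
d(L) = 8 + L² (d(L) = L² + (3 - 1*(-5)) = L² + (3 + 5) = L² + 8 = 8 + L²)
G(p, z) = p*z
1/G(24, d(10)) = 1/(24*(8 + 10²)) = 1/(24*(8 + 100)) = 1/(24*108) = 1/2592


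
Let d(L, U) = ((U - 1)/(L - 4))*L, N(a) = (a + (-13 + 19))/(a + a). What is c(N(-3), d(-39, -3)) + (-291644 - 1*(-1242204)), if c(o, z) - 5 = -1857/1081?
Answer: 1027558908/1081 ≈ 9.5056e+5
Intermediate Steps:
N(a) = (6 + a)/(2*a) (N(a) = (a + 6)/((2*a)) = (6 + a)*(1/(2*a)) = (6 + a)/(2*a))
d(L, U) = L*(-1 + U)/(-4 + L) (d(L, U) = ((-1 + U)/(-4 + L))*L = L*(-1 + U)/(-4 + L))
c(o, z) = 3548/1081 (c(o, z) = 5 - 1857/1081 = 3548/1081)
c(N(-3), d(-39, -3)) + (-291644 - 1*(-1242204)) = 3548/1081 + (-291644 - 1*(-1242204)) = 3548/1081 + (-291644 + 1242204) = 3548/1081 + 950560 = 1027558908/1081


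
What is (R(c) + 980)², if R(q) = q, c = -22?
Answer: 917764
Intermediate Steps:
(R(c) + 980)² = (-22 + 980)² = 958² = 917764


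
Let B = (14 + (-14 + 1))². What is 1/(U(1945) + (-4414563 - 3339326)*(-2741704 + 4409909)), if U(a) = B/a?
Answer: -1945/25158723596531524 ≈ -7.7309e-14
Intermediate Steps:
B = 1 (B = (14 - 13)² = 1² = 1)
U(a) = 1/a
1/(U(1945) + (-4414563 - 3339326)*(-2741704 + 4409909)) = 1/(1/1945 + (-4414563 - 3339326)*(-2741704 + 4409909)) = 1/(1/1945 - 7753889*1668205) = 1/(1/1945 - 12935076399245) = 1/(-25158723596531524/1945) = -1945/25158723596531524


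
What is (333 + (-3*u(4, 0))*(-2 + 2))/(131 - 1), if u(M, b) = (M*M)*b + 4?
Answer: 333/130 ≈ 2.5615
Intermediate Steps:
u(M, b) = 4 + b*M² (u(M, b) = M²*b + 4 = b*M² + 4 = 4 + b*M²)
(333 + (-3*u(4, 0))*(-2 + 2))/(131 - 1) = (333 + (-3*(4 + 0*4²))*(-2 + 2))/(131 - 1) = (333 - 3*(4 + 0*16)*0)/130 = (333 - 3*(4 + 0)*0)*(1/130) = (333 - 3*4*0)*(1/130) = (333 - 12*0)*(1/130) = (333 + 0)*(1/130) = 333*(1/130) = 333/130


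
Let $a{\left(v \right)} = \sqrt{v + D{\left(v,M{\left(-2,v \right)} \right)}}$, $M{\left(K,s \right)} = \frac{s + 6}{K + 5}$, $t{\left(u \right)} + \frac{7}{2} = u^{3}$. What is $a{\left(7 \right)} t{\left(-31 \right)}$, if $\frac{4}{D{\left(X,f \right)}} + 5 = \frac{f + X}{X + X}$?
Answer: $- \frac{59589 \sqrt{2926}}{44} \approx -73257.0$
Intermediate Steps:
$t{\left(u \right)} = - \frac{7}{2} + u^{3}$
$M{\left(K,s \right)} = \frac{6 + s}{5 + K}$
$D{\left(X,f \right)} = \frac{4}{-5 + \frac{X + f}{2 X}}$ ($D{\left(X,f \right)} = \frac{4}{-5 + \frac{f + X}{X + X}} = \frac{4}{-5 + \frac{X + f}{2 X}}$)
$a{\left(v \right)} = \sqrt{v + \frac{8 v}{2 - \frac{26 v}{3}}}$ ($a{\left(v \right)} = \sqrt{v + \frac{8 v}{\frac{6 + v}{5 - 2} - 9 v}} = \sqrt{v + \frac{8 v}{\frac{6 + v}{3} - 9 v}} = \sqrt{v + \frac{8 v}{\left(2 + \frac{v}{3}\right) - 9 v}} = \sqrt{v + \frac{8 v}{2 - \frac{26 v}{3}}}$)
$a{\left(7 \right)} t{\left(-31 \right)} = \sqrt{\frac{7 \left(-15 + 13 \cdot 7\right)}{-3 + 13 \cdot 7}} \left(- \frac{7}{2} + \left(-31\right)^{3}\right) = \sqrt{\frac{7 \left(-15 + 91\right)}{-3 + 91}} \left(- \frac{7}{2} - 29791\right) = \sqrt{7 \cdot \frac{1}{88} \cdot 76} \left(- \frac{59589}{2}\right) = \sqrt{\frac{133}{22}} \left(- \frac{59589}{2}\right) = \frac{\sqrt{2926}}{22} \left(- \frac{59589}{2}\right) = - \frac{59589 \sqrt{2926}}{44}$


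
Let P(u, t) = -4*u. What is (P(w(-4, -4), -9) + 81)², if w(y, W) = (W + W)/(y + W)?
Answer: 5929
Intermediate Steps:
w(y, W) = 2*W/(W + y) (w(y, W) = (2*W)/(W + y) = 2*W/(W + y))
(P(w(-4, -4), -9) + 81)² = (-8*(-4)/(-4 - 4) + 81)² = (-8*(-4)/(-8) + 81)² = (-8*(-4)*(-1)/8 + 81)² = (-4*1 + 81)² = (-4 + 81)² = 77² = 5929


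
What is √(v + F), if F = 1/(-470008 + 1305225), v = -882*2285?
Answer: I*√1405896793085222713/835217 ≈ 1419.6*I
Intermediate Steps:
v = -2015370
F = 1/835217 ≈ 1.1973e-6
√(v + F) = √(-2015370 + 1/835217) = √(-1683271285289/835217) = I*√1405896793085222713/835217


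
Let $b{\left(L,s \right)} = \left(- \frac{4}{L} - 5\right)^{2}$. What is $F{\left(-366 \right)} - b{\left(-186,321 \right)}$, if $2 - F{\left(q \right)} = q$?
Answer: $\frac{2968463}{8649} \approx 343.21$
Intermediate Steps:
$b{\left(L,s \right)} = \left(-5 - \frac{4}{L}\right)^{2}$
$F{\left(q \right)} = 2 - q$
$F{\left(-366 \right)} - b{\left(-186,321 \right)} = \left(2 - -366\right) - \frac{\left(4 + 5 \left(-186\right)\right)^{2}}{34596} = \left(2 + 366\right) - \frac{\left(4 - 930\right)^{2}}{34596} = 368 - \frac{\left(-926\right)^{2}}{34596} = 368 - \frac{1}{34596} \cdot 857476 = 368 - \frac{214369}{8649} = \frac{2968463}{8649}$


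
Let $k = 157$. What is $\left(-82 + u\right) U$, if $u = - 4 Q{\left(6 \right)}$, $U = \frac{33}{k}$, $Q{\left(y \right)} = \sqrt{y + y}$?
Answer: $- \frac{2706}{157} - \frac{264 \sqrt{3}}{157} \approx -20.148$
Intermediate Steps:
$Q{\left(y \right)} = \sqrt{2} \sqrt{y}$ ($Q{\left(y \right)} = \sqrt{2 y} = \sqrt{2} \sqrt{y}$)
$U = \frac{33}{157} \approx 0.21019$
$u = - 8 \sqrt{3}$ ($u = - 4 \sqrt{2} \sqrt{6} = - 4 \cdot 2 \sqrt{3} = - 8 \sqrt{3} \approx -13.856$)
$\left(-82 + u\right) U = \left(-82 - 8 \sqrt{3}\right) \frac{33}{157} = - \frac{2706}{157} - \frac{264 \sqrt{3}}{157}$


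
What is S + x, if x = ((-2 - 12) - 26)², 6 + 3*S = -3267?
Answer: 509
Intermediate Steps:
S = -1091 (S = -2 + (⅓)*(-3267) = -2 - 1089 = -1091)
x = 1600 (x = (-14 - 26)² = (-40)² = 1600)
S + x = -1091 + 1600 = 509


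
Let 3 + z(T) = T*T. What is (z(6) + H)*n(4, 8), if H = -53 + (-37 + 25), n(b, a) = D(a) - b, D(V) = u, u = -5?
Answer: 288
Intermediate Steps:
D(V) = -5
z(T) = -3 + T² (z(T) = -3 + T*T = -3 + T²)
n(b, a) = -5 - b
H = -65 (H = -53 - 12 = -65)
(z(6) + H)*n(4, 8) = ((-3 + 6²) - 65)*(-5 - 1*4) = ((-3 + 36) - 65)*(-5 - 4) = (33 - 65)*(-9) = -32*(-9) = 288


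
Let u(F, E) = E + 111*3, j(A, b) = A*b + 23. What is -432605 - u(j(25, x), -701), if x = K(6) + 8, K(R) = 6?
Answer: -432237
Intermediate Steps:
x = 14 (x = 6 + 8 = 14)
j(A, b) = 23 + A*b
u(F, E) = 333 + E (u(F, E) = E + 333 = 333 + E)
-432605 - u(j(25, x), -701) = -432605 - (333 - 701) = -432605 - 1*(-368) = -432605 + 368 = -432237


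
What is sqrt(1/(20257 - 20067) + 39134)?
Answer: sqrt(1412737590)/190 ≈ 197.82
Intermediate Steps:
sqrt(1/(20257 - 20067) + 39134) = sqrt(1/190 + 39134) = sqrt(7435461/190) = sqrt(1412737590)/190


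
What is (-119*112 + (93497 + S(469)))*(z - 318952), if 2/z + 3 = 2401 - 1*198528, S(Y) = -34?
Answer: -45572086622617/1783 ≈ -2.5559e+10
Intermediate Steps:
z = -1/98065 (z = 2/(-3 + (2401 - 1*198528)) = 2/(-3 + (2401 - 198528)) = 2/(-3 - 196127) = 2/(-196130) = 2*(-1/196130) = -1/98065 ≈ -1.0197e-5)
(-119*112 + (93497 + S(469)))*(z - 318952) = (-119*112 + (93497 - 34))*(-1/98065 - 318952) = (-13328 + 93463)*(-31278027881/98065) = 80135*(-31278027881/98065) = -45572086622617/1783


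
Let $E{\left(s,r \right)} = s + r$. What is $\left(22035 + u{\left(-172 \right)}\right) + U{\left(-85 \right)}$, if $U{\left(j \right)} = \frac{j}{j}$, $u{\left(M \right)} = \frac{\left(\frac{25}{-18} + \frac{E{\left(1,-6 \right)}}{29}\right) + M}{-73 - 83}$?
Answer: $\frac{1794526151}{81432} \approx 22037.0$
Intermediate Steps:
$E{\left(s,r \right)} = r + s$
$u{\left(M \right)} = \frac{815}{81432} - \frac{M}{156}$ ($u{\left(M \right)} = \frac{\left(\frac{25}{-18} + \frac{-6 + 1}{29}\right) + M}{-73 - 83} = \frac{\left(25 \left(- \frac{1}{18}\right) - \frac{5}{29}\right) + M}{-156} = \left(\left(- \frac{25}{18} - \frac{5}{29}\right) + M\right) \left(- \frac{1}{156}\right) = \left(- \frac{815}{522} + M\right) \left(- \frac{1}{156}\right) = \frac{815}{81432} - \frac{M}{156}$)
$U{\left(j \right)} = 1$
$\left(22035 + u{\left(-172 \right)}\right) + U{\left(-85 \right)} = \left(22035 + \left(\frac{815}{81432} - - \frac{43}{39}\right)\right) + 1 = \left(22035 + \left(\frac{815}{81432} + \frac{43}{39}\right)\right) + 1 = \left(22035 + \frac{90599}{81432}\right) + 1 = \frac{1794444719}{81432} + 1 = \frac{1794526151}{81432}$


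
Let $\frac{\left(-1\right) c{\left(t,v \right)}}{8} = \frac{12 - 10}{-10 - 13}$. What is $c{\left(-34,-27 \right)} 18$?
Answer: $\frac{288}{23} \approx 12.522$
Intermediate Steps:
$c{\left(t,v \right)} = \frac{16}{23}$ ($c{\left(t,v \right)} = - 8 \frac{12 - 10}{-10 - 13} = - 8 \frac{2}{-23} = - 8 \cdot 2 \left(- \frac{1}{23}\right) = \left(-8\right) \left(- \frac{2}{23}\right) = \frac{16}{23}$)
$c{\left(-34,-27 \right)} 18 = \frac{16}{23} \cdot 18 = \frac{288}{23}$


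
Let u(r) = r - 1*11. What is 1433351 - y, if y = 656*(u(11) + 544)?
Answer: 1076487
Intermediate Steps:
u(r) = -11 + r (u(r) = r - 11 = -11 + r)
y = 356864 (y = 656*((-11 + 11) + 544) = 656*(0 + 544) = 656*544 = 356864)
1433351 - y = 1433351 - 1*356864 = 1433351 - 356864 = 1076487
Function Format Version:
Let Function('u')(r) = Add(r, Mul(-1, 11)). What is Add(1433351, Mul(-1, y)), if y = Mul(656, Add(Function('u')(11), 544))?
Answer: 1076487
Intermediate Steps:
Function('u')(r) = Add(-11, r) (Function('u')(r) = Add(r, -11) = Add(-11, r))
y = 356864 (y = Mul(656, Add(Add(-11, 11), 544)) = Mul(656, Add(0, 544)) = Mul(656, 544) = 356864)
Add(1433351, Mul(-1, y)) = Add(1433351, Mul(-1, 356864)) = Add(1433351, -356864) = 1076487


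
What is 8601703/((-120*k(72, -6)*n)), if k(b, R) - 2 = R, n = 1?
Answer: 8601703/480 ≈ 17920.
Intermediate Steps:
k(b, R) = 2 + R
8601703/((-120*k(72, -6)*n)) = 8601703/((-120*(2 - 6))) = 8601703/((-(-480))) = 8601703/((-120*(-4))) = 8601703/480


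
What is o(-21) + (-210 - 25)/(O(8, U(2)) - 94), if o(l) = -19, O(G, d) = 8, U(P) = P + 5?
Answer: -1399/86 ≈ -16.267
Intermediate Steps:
U(P) = 5 + P
o(-21) + (-210 - 25)/(O(8, U(2)) - 94) = -19 + (-210 - 25)/(8 - 94) = -19 - 235/(-86) = -19 - 235*(-1/86) = -19 + 235/86 = -1399/86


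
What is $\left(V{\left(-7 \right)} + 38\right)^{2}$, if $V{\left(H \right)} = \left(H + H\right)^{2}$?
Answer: $54756$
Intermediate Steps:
$V{\left(H \right)} = 4 H^{2}$ ($V{\left(H \right)} = \left(2 H\right)^{2} = 4 H^{2}$)
$\left(V{\left(-7 \right)} + 38\right)^{2} = \left(4 \left(-7\right)^{2} + 38\right)^{2} = \left(4 \cdot 49 + 38\right)^{2} = \left(196 + 38\right)^{2} = 234^{2} = 54756$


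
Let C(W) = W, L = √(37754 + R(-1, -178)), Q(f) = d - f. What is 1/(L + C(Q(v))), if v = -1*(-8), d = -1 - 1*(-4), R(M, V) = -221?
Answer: 5/37508 + √37533/37508 ≈ 0.0052985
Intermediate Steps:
d = 3 (d = -1 + 4 = 3)
v = 8
Q(f) = 3 - f
L = √37533 (L = √(37754 - 221) = √37533 ≈ 193.73)
1/(L + C(Q(v))) = 1/(√37533 + (3 - 1*8)) = 1/(√37533 + (3 - 8)) = 1/(√37533 - 5) = 1/(-5 + √37533)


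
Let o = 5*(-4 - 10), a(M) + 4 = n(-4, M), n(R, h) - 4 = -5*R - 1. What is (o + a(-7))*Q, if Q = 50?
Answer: -2550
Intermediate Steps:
n(R, h) = 3 - 5*R (n(R, h) = 4 + (-5*R - 1) = 4 + (-1 - 5*R) = 3 - 5*R)
a(M) = 19 (a(M) = -4 + (3 - 5*(-4)) = -4 + (3 + 20) = -4 + 23 = 19)
o = -70 (o = 5*(-14) = -70)
(o + a(-7))*Q = (-70 + 19)*50 = -51*50 = -2550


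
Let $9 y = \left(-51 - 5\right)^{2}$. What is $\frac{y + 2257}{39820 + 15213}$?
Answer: $\frac{23449}{495297} \approx 0.047343$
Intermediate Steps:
$y = \frac{3136}{9}$ ($y = \frac{\left(-51 - 5\right)^{2}}{9} = \frac{\left(-56\right)^{2}}{9} = \frac{1}{9} \cdot 3136 = \frac{3136}{9} \approx 348.44$)
$\frac{y + 2257}{39820 + 15213} = \frac{\frac{3136}{9} + 2257}{39820 + 15213} = \frac{23449}{9 \cdot 55033} = \frac{23449}{9} \cdot \frac{1}{55033} = \frac{23449}{495297}$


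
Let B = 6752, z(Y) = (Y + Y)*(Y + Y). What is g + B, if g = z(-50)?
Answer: 16752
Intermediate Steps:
z(Y) = 4*Y**2 (z(Y) = (2*Y)*(2*Y) = 4*Y**2)
g = 10000 (g = 4*(-50)**2 = 4*2500 = 10000)
g + B = 10000 + 6752 = 16752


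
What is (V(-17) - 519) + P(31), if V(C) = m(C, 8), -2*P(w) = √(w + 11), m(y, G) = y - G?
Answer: -544 - √42/2 ≈ -547.24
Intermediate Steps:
P(w) = -√(11 + w)/2 (P(w) = -√(w + 11)/2 = -√(11 + w)/2)
V(C) = -8 + C (V(C) = C - 1*8 = C - 8 = -8 + C)
(V(-17) - 519) + P(31) = ((-8 - 17) - 519) - √(11 + 31)/2 = (-25 - 519) - √42/2 = -544 - √42/2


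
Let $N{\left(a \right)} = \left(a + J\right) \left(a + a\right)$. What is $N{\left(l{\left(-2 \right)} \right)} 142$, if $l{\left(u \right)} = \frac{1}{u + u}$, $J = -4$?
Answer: $\frac{1207}{4} \approx 301.75$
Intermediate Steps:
$l{\left(u \right)} = \frac{1}{2 u}$
$N{\left(a \right)} = 2 a \left(-4 + a\right)$ ($N{\left(a \right)} = \left(a - 4\right) \left(a + a\right) = \left(-4 + a\right) 2 a = 2 a \left(-4 + a\right)$)
$N{\left(l{\left(-2 \right)} \right)} 142 = 2 \frac{1}{2 \left(-2\right)} \left(-4 + \frac{1}{2 \left(-2\right)}\right) 142 = 2 \cdot \frac{1}{2} \left(- \frac{1}{2}\right) \left(-4 + \frac{1}{2} \left(- \frac{1}{2}\right)\right) 142 = 2 \left(- \frac{1}{4}\right) \left(-4 - \frac{1}{4}\right) 142 = 2 \left(- \frac{1}{4}\right) \left(- \frac{17}{4}\right) 142 = \frac{17}{8} \cdot 142 = \frac{1207}{4}$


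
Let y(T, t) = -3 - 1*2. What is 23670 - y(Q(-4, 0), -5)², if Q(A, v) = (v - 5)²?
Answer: 23645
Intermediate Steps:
Q(A, v) = (-5 + v)²
y(T, t) = -5 (y(T, t) = -3 - 2 = -5)
23670 - y(Q(-4, 0), -5)² = 23670 - 1*(-5)² = 23670 - 1*25 = 23670 - 25 = 23645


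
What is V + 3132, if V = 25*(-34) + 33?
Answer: 2315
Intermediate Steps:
V = -817 (V = -850 + 33 = -817)
V + 3132 = -817 + 3132 = 2315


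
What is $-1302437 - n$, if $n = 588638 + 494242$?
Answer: $-2385317$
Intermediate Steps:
$n = 1082880$
$-1302437 - n = -1302437 - 1082880 = -2385317$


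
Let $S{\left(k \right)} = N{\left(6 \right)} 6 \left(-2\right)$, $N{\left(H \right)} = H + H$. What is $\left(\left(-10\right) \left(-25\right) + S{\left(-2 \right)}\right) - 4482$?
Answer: $-4376$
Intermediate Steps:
$N{\left(H \right)} = 2 H$
$S{\left(k \right)} = -144$ ($S{\left(k \right)} = 2 \cdot 6 \cdot 6 \left(-2\right) = 12 \cdot 6 \left(-2\right) = 72 \left(-2\right) = -144$)
$\left(\left(-10\right) \left(-25\right) + S{\left(-2 \right)}\right) - 4482 = \left(\left(-10\right) \left(-25\right) - 144\right) - 4482 = \left(250 - 144\right) - 4482 = 106 - 4482 = -4376$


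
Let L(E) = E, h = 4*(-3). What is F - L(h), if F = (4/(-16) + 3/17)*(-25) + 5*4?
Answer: 2301/68 ≈ 33.838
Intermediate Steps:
h = -12
F = 1485/68 (F = (4*(-1/16) + 3*(1/17))*(-25) + 20 = (-1/4 + 3/17)*(-25) + 20 = -5/68*(-25) + 20 = 125/68 + 20 = 1485/68 ≈ 21.838)
F - L(h) = 1485/68 - 1*(-12) = 1485/68 + 12 = 2301/68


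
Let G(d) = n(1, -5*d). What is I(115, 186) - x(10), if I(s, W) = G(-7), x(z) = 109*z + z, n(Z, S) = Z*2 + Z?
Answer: -1097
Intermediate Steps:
n(Z, S) = 3*Z (n(Z, S) = 2*Z + Z = 3*Z)
x(z) = 110*z
G(d) = 3 (G(d) = 3*1 = 3)
I(s, W) = 3
I(115, 186) - x(10) = 3 - 110*10 = 3 - 1*1100 = 3 - 1100 = -1097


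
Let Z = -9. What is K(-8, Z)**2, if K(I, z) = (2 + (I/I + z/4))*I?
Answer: 36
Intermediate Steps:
K(I, z) = I*(3 + z/4) (K(I, z) = (2 + (1 + z*(1/4)))*I = (2 + (1 + z/4))*I = (3 + z/4)*I = I*(3 + z/4))
K(-8, Z)**2 = ((1/4)*(-8)*(12 - 9))**2 = ((1/4)*(-8)*3)**2 = (-6)**2 = 36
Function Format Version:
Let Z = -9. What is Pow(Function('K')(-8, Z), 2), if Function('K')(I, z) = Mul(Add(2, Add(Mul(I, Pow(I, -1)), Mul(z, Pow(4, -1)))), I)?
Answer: 36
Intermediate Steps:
Function('K')(I, z) = Mul(I, Add(3, Mul(Rational(1, 4), z))) (Function('K')(I, z) = Mul(Add(2, Add(1, Mul(z, Rational(1, 4)))), I) = Mul(Add(2, Add(1, Mul(Rational(1, 4), z))), I) = Mul(Add(3, Mul(Rational(1, 4), z)), I) = Mul(I, Add(3, Mul(Rational(1, 4), z))))
Pow(Function('K')(-8, Z), 2) = Pow(Mul(Rational(1, 4), -8, Add(12, -9)), 2) = Pow(Mul(Rational(1, 4), -8, 3), 2) = Pow(-6, 2) = 36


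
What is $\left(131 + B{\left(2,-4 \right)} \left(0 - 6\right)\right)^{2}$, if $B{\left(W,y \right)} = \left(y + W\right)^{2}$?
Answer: $11449$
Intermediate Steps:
$B{\left(W,y \right)} = \left(W + y\right)^{2}$
$\left(131 + B{\left(2,-4 \right)} \left(0 - 6\right)\right)^{2} = \left(131 + \left(2 - 4\right)^{2} \left(0 - 6\right)\right)^{2} = \left(131 + \left(-2\right)^{2} \left(-6\right)\right)^{2} = \left(131 + 4 \left(-6\right)\right)^{2} = \left(131 - 24\right)^{2} = 107^{2} = 11449$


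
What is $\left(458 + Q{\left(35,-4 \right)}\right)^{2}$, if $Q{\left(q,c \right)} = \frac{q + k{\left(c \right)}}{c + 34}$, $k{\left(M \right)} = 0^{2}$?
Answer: $\frac{7590025}{36} \approx 2.1083 \cdot 10^{5}$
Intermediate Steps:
$k{\left(M \right)} = 0$
$Q{\left(q,c \right)} = \frac{q}{34 + c}$ ($Q{\left(q,c \right)} = \frac{q + 0}{c + 34} = \frac{q}{34 + c}$)
$\left(458 + Q{\left(35,-4 \right)}\right)^{2} = \left(458 + \frac{35}{34 - 4}\right)^{2} = \left(458 + \frac{35}{30}\right)^{2} = \left(458 + 35 \cdot \frac{1}{30}\right)^{2} = \left(458 + \frac{7}{6}\right)^{2} = \left(\frac{2755}{6}\right)^{2} = \frac{7590025}{36}$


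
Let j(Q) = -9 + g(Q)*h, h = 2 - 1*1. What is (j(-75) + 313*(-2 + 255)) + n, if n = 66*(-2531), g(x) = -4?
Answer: -87870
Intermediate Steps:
h = 1 (h = 2 - 1 = 1)
j(Q) = -13 (j(Q) = -9 - 4*1 = -9 - 4 = -13)
n = -167046
(j(-75) + 313*(-2 + 255)) + n = (-13 + 313*(-2 + 255)) - 167046 = (-13 + 313*253) - 167046 = (-13 + 79189) - 167046 = 79176 - 167046 = -87870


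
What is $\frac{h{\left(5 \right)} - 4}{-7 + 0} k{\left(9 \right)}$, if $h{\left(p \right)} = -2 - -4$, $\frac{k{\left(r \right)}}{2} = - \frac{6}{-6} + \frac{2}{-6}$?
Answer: $\frac{8}{21} \approx 0.38095$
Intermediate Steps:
$k{\left(r \right)} = \frac{4}{3}$ ($k{\left(r \right)} = 2 \left(- \frac{6}{-6} + \frac{2}{-6}\right) = 2 \left(\left(-6\right) \left(- \frac{1}{6}\right) + 2 \left(- \frac{1}{6}\right)\right) = 2 \left(1 - \frac{1}{3}\right) = 2 \cdot \frac{2}{3} = \frac{4}{3}$)
$h{\left(p \right)} = 2$ ($h{\left(p \right)} = -2 + 4 = 2$)
$\frac{h{\left(5 \right)} - 4}{-7 + 0} k{\left(9 \right)} = \frac{2 - 4}{-7 + 0} \cdot \frac{4}{3} = - \frac{2}{-7} \cdot \frac{4}{3} = \left(-2\right) \left(- \frac{1}{7}\right) \frac{4}{3} = \frac{2}{7} \cdot \frac{4}{3} = \frac{8}{21}$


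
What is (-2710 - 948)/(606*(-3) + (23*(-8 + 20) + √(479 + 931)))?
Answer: 940106/396059 + 1829*√1410/1188177 ≈ 2.4315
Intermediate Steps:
(-2710 - 948)/(606*(-3) + (23*(-8 + 20) + √(479 + 931))) = -3658/(-1818 + (23*12 + √1410)) = -3658/(-1818 + (276 + √1410)) = -3658/(-1542 + √1410)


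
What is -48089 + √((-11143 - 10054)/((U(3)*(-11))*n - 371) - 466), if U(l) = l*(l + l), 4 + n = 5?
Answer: -48089 + I*√138811533/569 ≈ -48089.0 + 20.706*I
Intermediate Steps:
n = 1 (n = -4 + 5 = 1)
U(l) = 2*l² (U(l) = l*(2*l) = 2*l²)
-48089 + √((-11143 - 10054)/((U(3)*(-11))*n - 371) - 466) = -48089 + √((-11143 - 10054)/(((2*3²)*(-11))*1 - 371) - 466) = -48089 + √(-21197/(((2*9)*(-11))*1 - 371) - 466) = -48089 + √(-21197/((18*(-11))*1 - 371) - 466) = -48089 + √(-21197/(-198*1 - 371) - 466) = -48089 + √(-21197/(-198 - 371) - 466) = -48089 + √(-21197/(-569) - 466) = -48089 + √(-21197*(-1/569) - 466) = -48089 + √(21197/569 - 466) = -48089 + √(-243957/569) = -48089 + I*√138811533/569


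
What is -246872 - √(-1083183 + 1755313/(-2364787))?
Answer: -246872 - I*√6057399139218622858/2364787 ≈ -2.4687e+5 - 1040.8*I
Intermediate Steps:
-246872 - √(-1083183 + 1755313/(-2364787)) = -246872 - √(-1083183 + 1755313*(-1/2364787)) = -246872 - √(-1083183 - 1755313/2364787) = -246872 - √(-2561498832334/2364787) = -246872 - I*√6057399139218622858/2364787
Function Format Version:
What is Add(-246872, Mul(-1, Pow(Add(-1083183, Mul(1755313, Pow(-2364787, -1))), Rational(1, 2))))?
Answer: Add(-246872, Mul(Rational(-1, 2364787), I, Pow(6057399139218622858, Rational(1, 2)))) ≈ Add(-2.4687e+5, Mul(-1040.8, I))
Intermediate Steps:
Add(-246872, Mul(-1, Pow(Add(-1083183, Mul(1755313, Pow(-2364787, -1))), Rational(1, 2)))) = Add(-246872, Mul(-1, Pow(Add(-1083183, Mul(1755313, Rational(-1, 2364787))), Rational(1, 2)))) = Add(-246872, Mul(-1, Pow(Add(-1083183, Rational(-1755313, 2364787)), Rational(1, 2)))) = Add(-246872, Mul(-1, Pow(Rational(-2561498832334, 2364787), Rational(1, 2)))) = Add(-246872, Mul(-1, Mul(Rational(1, 2364787), I, Pow(6057399139218622858, Rational(1, 2))))) = Add(-246872, Mul(Rational(-1, 2364787), I, Pow(6057399139218622858, Rational(1, 2))))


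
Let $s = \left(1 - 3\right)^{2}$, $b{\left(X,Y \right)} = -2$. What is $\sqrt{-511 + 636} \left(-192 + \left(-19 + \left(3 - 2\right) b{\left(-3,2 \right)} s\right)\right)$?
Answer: $- 1095 \sqrt{5} \approx -2448.5$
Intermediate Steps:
$s = 4$ ($s = \left(-2\right)^{2} = 4$)
$\sqrt{-511 + 636} \left(-192 + \left(-19 + \left(3 - 2\right) b{\left(-3,2 \right)} s\right)\right) = \sqrt{-511 + 636} \left(-192 - \left(19 - \left(3 - 2\right) \left(-2\right) 4\right)\right) = \sqrt{125} \left(-192 - \left(19 - 1 \left(-2\right) 4\right)\right) = 5 \sqrt{5} \left(-192 - 27\right) = 5 \sqrt{5} \left(-219\right) = - 1095 \sqrt{5}$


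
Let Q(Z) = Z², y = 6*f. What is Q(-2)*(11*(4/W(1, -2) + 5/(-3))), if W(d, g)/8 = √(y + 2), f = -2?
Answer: -220/3 - 11*I*√10/5 ≈ -73.333 - 6.957*I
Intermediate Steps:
y = -12 (y = 6*(-2) = -12)
W(d, g) = 8*I*√10 (W(d, g) = 8*√(-12 + 2) = 8*√(-10) = 8*(I*√10) = 8*I*√10)
Q(-2)*(11*(4/W(1, -2) + 5/(-3))) = (-2)²*(11*(4/((8*I*√10)) + 5/(-3))) = 4*(11*(4*(-I*√10/80) + 5*(-⅓))) = 4*(11*(-I*√10/20 - 5/3)) = 4*(11*(-5/3 - I*√10/20)) = 4*(-55/3 - 11*I*√10/20) = -220/3 - 11*I*√10/5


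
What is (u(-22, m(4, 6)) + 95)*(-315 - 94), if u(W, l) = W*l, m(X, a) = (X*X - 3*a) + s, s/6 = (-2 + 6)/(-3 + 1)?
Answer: -164827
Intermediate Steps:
s = -12 (s = 6*((-2 + 6)/(-3 + 1)) = 6*(4/(-2)) = 6*(4*(-1/2)) = 6*(-2) = -12)
m(X, a) = -12 + X**2 - 3*a (m(X, a) = (X*X - 3*a) - 12 = (X**2 - 3*a) - 12 = -12 + X**2 - 3*a)
(u(-22, m(4, 6)) + 95)*(-315 - 94) = (-22*(-12 + 4**2 - 3*6) + 95)*(-315 - 94) = (-22*(-12 + 16 - 18) + 95)*(-409) = (-22*(-14) + 95)*(-409) = (308 + 95)*(-409) = 403*(-409) = -164827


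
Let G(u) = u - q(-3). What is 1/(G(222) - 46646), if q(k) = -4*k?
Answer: -1/46436 ≈ -2.1535e-5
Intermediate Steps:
G(u) = -12 + u (G(u) = u - (-4)*(-3) = u - 1*12 = u - 12 = -12 + u)
1/(G(222) - 46646) = 1/((-12 + 222) - 46646) = 1/(210 - 46646) = 1/(-46436) = -1/46436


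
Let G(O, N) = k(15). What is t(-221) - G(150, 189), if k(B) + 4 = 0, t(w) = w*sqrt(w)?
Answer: 4 - 221*I*sqrt(221) ≈ 4.0 - 3285.4*I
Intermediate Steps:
t(w) = w**(3/2)
k(B) = -4 (k(B) = -4 + 0 = -4)
G(O, N) = -4
t(-221) - G(150, 189) = (-221)**(3/2) - 1*(-4) = -221*I*sqrt(221) + 4 = 4 - 221*I*sqrt(221)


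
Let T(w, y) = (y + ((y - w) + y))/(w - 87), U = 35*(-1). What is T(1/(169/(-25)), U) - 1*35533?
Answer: -65414038/1841 ≈ -35532.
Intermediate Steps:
U = -35
T(w, y) = (-w + 3*y)/(-87 + w) (T(w, y) = (y + (-w + 2*y))/(-87 + w) = (-w + 3*y)/(-87 + w))
T(1/(169/(-25)), U) - 1*35533 = (-1/(169/(-25)) + 3*(-35))/(-87 + 1/(169/(-25))) - 1*35533 = (-1/(169*(-1/25)) - 105)/(-87 + 1/(169*(-1/25))) - 35533 = (-1/(-169/25) - 105)/(-87 + 1/(-169/25)) - 35533 = (-1*(-25/169) - 105)/(-87 - 25/169) - 35533 = (25/169 - 105)/(-14728/169) - 35533 = -169/14728*(-17720/169) - 35533 = 2215/1841 - 35533 = -65414038/1841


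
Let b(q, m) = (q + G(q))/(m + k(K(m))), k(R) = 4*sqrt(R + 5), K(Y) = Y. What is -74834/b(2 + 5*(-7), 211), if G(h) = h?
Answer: 7894987/33 + 299336*sqrt(6)/11 ≈ 3.0590e+5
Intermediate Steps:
k(R) = 4*sqrt(5 + R)
b(q, m) = 2*q/(m + 4*sqrt(5 + m)) (b(q, m) = (q + q)/(m + 4*sqrt(5 + m)) = (2*q)/(m + 4*sqrt(5 + m)) = 2*q/(m + 4*sqrt(5 + m)))
-74834/b(2 + 5*(-7), 211) = -74834*(211 + 4*sqrt(5 + 211))/(2*(2 + 5*(-7))) = -74834*(211 + 4*sqrt(216))/(2*(2 - 35)) = -(-7894987/33 - 299336*sqrt(6)/11) = -74834*(-211/66 - 4*sqrt(6)/11) = 7894987/33 + 299336*sqrt(6)/11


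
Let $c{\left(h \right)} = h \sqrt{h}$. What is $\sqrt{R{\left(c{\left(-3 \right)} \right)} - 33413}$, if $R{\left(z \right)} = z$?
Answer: $\sqrt{-33413 - 3 i \sqrt{3}} \approx 0.014 - 182.79 i$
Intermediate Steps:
$c{\left(h \right)} = h^{\frac{3}{2}}$
$\sqrt{R{\left(c{\left(-3 \right)} \right)} - 33413} = \sqrt{\left(-3\right)^{\frac{3}{2}} - 33413} = \sqrt{- 3 i \sqrt{3} - 33413} = \sqrt{-33413 - 3 i \sqrt{3}}$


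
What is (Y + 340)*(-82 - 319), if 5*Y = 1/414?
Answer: -282224201/2070 ≈ -1.3634e+5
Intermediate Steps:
Y = 1/2070 (Y = (⅕)/414 = (⅕)*(1/414) = 1/2070 ≈ 0.00048309)
(Y + 340)*(-82 - 319) = (1/2070 + 340)*(-82 - 319) = (703801/2070)*(-401) = -282224201/2070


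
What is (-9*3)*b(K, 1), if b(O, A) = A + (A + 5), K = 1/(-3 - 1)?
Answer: -189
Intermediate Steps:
K = -1/4 (K = 1/(-4) = -1/4 ≈ -0.25000)
b(O, A) = 5 + 2*A (b(O, A) = A + (5 + A) = 5 + 2*A)
(-9*3)*b(K, 1) = (-9*3)*(5 + 2*1) = -27*(5 + 2) = -27*7 = -189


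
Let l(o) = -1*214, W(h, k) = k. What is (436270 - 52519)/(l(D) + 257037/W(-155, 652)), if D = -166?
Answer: 250205652/117509 ≈ 2129.2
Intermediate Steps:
l(o) = -214
(436270 - 52519)/(l(D) + 257037/W(-155, 652)) = (436270 - 52519)/(-214 + 257037/652) = 383751/(-214 + 257037*(1/652)) = 383751/(-214 + 257037/652) = 383751/(117509/652) = 383751*(652/117509) = 250205652/117509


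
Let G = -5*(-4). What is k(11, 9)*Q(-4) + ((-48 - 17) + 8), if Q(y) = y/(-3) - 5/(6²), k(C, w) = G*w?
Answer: 158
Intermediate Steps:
G = 20
k(C, w) = 20*w
Q(y) = -5/36 - y/3 (Q(y) = y*(-⅓) - 5/36 = -y/3 - 5*1/36 = -y/3 - 5/36 = -5/36 - y/3)
k(11, 9)*Q(-4) + ((-48 - 17) + 8) = (20*9)*(-5/36 - ⅓*(-4)) + ((-48 - 17) + 8) = 180*(-5/36 + 4/3) + (-65 + 8) = 180*(43/36) - 57 = 215 - 57 = 158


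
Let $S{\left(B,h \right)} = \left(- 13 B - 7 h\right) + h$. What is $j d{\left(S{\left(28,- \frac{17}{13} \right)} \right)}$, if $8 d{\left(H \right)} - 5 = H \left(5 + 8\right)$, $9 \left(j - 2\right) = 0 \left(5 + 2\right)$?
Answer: $- \frac{4625}{4} \approx -1156.3$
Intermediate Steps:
$S{\left(B,h \right)} = - 13 B - 6 h$
$j = 2$ ($j = 2 + \frac{0 \left(5 + 2\right)}{9} = 2 + \frac{0 \cdot 7}{9} = 2 + \frac{1}{9} \cdot 0 = 2 + 0 = 2$)
$d{\left(H \right)} = \frac{5}{8} + \frac{13 H}{8}$ ($d{\left(H \right)} = \frac{5}{8} + \frac{H \left(5 + 8\right)}{8} = \frac{5}{8} + \frac{H 13}{8} = \frac{5}{8} + \frac{13 H}{8}$)
$j d{\left(S{\left(28,- \frac{17}{13} \right)} \right)} = 2 \left(\frac{5}{8} + \frac{13 \left(\left(-13\right) 28 - 6 \left(- \frac{17}{13}\right)\right)}{8}\right) = 2 \left(\frac{5}{8} + \frac{13 \left(-364 - 6 \left(\left(-17\right) \frac{1}{13}\right)\right)}{8}\right) = 2 \left(\frac{5}{8} + \frac{13 \left(-364 - - \frac{102}{13}\right)}{8}\right) = 2 \left(\frac{5}{8} + \frac{13 \left(-364 + \frac{102}{13}\right)}{8}\right) = 2 \left(\frac{5}{8} + \frac{13}{8} \left(- \frac{4630}{13}\right)\right) = 2 \left(\frac{5}{8} - \frac{2315}{4}\right) = 2 \left(- \frac{4625}{8}\right) = - \frac{4625}{4}$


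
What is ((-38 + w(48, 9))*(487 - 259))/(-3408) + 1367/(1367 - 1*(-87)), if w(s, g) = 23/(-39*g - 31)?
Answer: 274978755/78870776 ≈ 3.4864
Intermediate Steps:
w(s, g) = 23/(-31 - 39*g)
((-38 + w(48, 9))*(487 - 259))/(-3408) + 1367/(1367 - 1*(-87)) = ((-38 - 23/(31 + 39*9))*(487 - 259))/(-3408) + 1367/(1367 - 1*(-87)) = ((-38 - 23/(31 + 351))*228)*(-1/3408) + 1367/(1367 + 87) = ((-38 - 23/382)*228)*(-1/3408) + 1367/1454 = -14539/382*228*(-1/3408) + 1367/1454 = -1657446/191*(-1/3408) + 1367/1454 = 276241/108488 + 1367/1454 = 274978755/78870776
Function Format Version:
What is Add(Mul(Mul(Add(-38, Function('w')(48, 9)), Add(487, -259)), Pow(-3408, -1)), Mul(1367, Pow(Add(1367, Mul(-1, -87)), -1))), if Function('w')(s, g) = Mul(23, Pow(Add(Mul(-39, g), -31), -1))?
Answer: Rational(274978755, 78870776) ≈ 3.4864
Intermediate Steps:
Function('w')(s, g) = Mul(23, Pow(Add(-31, Mul(-39, g)), -1))
Add(Mul(Mul(Add(-38, Function('w')(48, 9)), Add(487, -259)), Pow(-3408, -1)), Mul(1367, Pow(Add(1367, Mul(-1, -87)), -1))) = Add(Mul(Mul(Add(-38, Mul(-23, Pow(Add(31, Mul(39, 9)), -1))), Add(487, -259)), Pow(-3408, -1)), Mul(1367, Pow(Add(1367, Mul(-1, -87)), -1))) = Add(Mul(Mul(Add(-38, Mul(-23, Pow(Add(31, 351), -1))), 228), Rational(-1, 3408)), Mul(1367, Pow(Add(1367, 87), -1))) = Add(Mul(Mul(Add(-38, Mul(-23, Pow(382, -1))), 228), Rational(-1, 3408)), Mul(1367, Pow(1454, -1))) = Add(Mul(Mul(Add(-38, Mul(-23, Rational(1, 382))), 228), Rational(-1, 3408)), Mul(1367, Rational(1, 1454))) = Add(Mul(Mul(Add(-38, Rational(-23, 382)), 228), Rational(-1, 3408)), Rational(1367, 1454)) = Add(Mul(Mul(Rational(-14539, 382), 228), Rational(-1, 3408)), Rational(1367, 1454)) = Add(Mul(Rational(-1657446, 191), Rational(-1, 3408)), Rational(1367, 1454)) = Add(Rational(276241, 108488), Rational(1367, 1454)) = Rational(274978755, 78870776)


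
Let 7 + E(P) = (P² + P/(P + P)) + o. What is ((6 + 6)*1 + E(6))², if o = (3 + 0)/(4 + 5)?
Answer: 63001/36 ≈ 1750.0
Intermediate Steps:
o = ⅓ (o = 3/9 = 3*(⅑) = ⅓ ≈ 0.33333)
E(P) = -37/6 + P² (E(P) = -7 + ((P² + P/(P + P)) + ⅓) = -7 + ((P² + P/((2*P))) + ⅓) = -7 + ((P² + (1/(2*P))*P) + ⅓) = -7 + ((P² + ½) + ⅓) = -7 + ((½ + P²) + ⅓) = -7 + (⅚ + P²) = -37/6 + P²)
((6 + 6)*1 + E(6))² = ((6 + 6)*1 + (-37/6 + 6²))² = (12*1 + (-37/6 + 36))² = (12 + 179/6)² = (251/6)² = 63001/36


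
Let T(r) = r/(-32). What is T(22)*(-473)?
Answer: 5203/16 ≈ 325.19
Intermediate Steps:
T(r) = -r/32 (T(r) = r*(-1/32) = -r/32)
T(22)*(-473) = -1/32*22*(-473) = -11/16*(-473) = 5203/16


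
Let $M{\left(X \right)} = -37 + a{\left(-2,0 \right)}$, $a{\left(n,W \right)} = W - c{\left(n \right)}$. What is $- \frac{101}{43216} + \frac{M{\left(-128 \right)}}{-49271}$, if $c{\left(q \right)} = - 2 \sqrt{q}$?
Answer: $- \frac{3377379}{2129295536} - \frac{2 i \sqrt{2}}{49271} \approx -0.0015861 - 5.7406 \cdot 10^{-5} i$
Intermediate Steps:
$a{\left(n,W \right)} = W + 2 \sqrt{n}$ ($a{\left(n,W \right)} = W - - 2 \sqrt{n} = W + 2 \sqrt{n}$)
$M{\left(X \right)} = -37 + 2 i \sqrt{2}$ ($M{\left(X \right)} = -37 + \left(0 + 2 \sqrt{-2}\right) = -37 + \left(0 + 2 i \sqrt{2}\right) = -37 + 2 i \sqrt{2}$)
$- \frac{101}{43216} + \frac{M{\left(-128 \right)}}{-49271} = - \frac{101}{43216} + \frac{-37 + 2 i \sqrt{2}}{-49271} = \left(-101\right) \frac{1}{43216} + \left(-37 + 2 i \sqrt{2}\right) \left(- \frac{1}{49271}\right) = - \frac{101}{43216} + \left(\frac{37}{49271} - \frac{2 i \sqrt{2}}{49271}\right) = - \frac{3377379}{2129295536} - \frac{2 i \sqrt{2}}{49271}$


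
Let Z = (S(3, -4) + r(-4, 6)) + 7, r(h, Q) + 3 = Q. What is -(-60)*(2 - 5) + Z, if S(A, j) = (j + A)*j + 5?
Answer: -161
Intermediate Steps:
r(h, Q) = -3 + Q
S(A, j) = 5 + j*(A + j) (S(A, j) = (A + j)*j + 5 = j*(A + j) + 5 = 5 + j*(A + j))
Z = 19 (Z = ((5 + (-4)² + 3*(-4)) + (-3 + 6)) + 7 = ((5 + 16 - 12) + 3) + 7 = (9 + 3) + 7 = 12 + 7 = 19)
-(-60)*(2 - 5) + Z = -(-60)*(2 - 5) + 19 = -(-60)*(-3) + 19 = -12*15 + 19 = -180 + 19 = -161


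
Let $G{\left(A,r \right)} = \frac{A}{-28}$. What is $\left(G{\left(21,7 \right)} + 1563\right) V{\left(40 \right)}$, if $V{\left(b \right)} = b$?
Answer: $62490$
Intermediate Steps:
$G{\left(A,r \right)} = - \frac{A}{28}$ ($G{\left(A,r \right)} = A \left(- \frac{1}{28}\right) = - \frac{A}{28}$)
$\left(G{\left(21,7 \right)} + 1563\right) V{\left(40 \right)} = \left(\left(- \frac{1}{28}\right) 21 + 1563\right) 40 = \left(- \frac{3}{4} + 1563\right) 40 = \frac{6249}{4} \cdot 40 = 62490$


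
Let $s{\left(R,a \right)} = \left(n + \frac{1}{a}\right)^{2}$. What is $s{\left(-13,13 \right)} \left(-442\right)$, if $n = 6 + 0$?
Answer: $- \frac{212194}{13} \approx -16323.0$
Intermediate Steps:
$n = 6$
$s{\left(R,a \right)} = \left(6 + \frac{1}{a}\right)^{2}$
$s{\left(-13,13 \right)} \left(-442\right) = \frac{\left(1 + 6 \cdot 13\right)^{2}}{169} \left(-442\right) = \frac{\left(1 + 78\right)^{2}}{169} \left(-442\right) = \frac{79^{2}}{169} \left(-442\right) = \frac{1}{169} \cdot 6241 \left(-442\right) = \frac{6241}{169} \left(-442\right) = - \frac{212194}{13}$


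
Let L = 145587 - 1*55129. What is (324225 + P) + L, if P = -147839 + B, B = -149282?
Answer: 117562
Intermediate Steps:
L = 90458 (L = 145587 - 55129 = 90458)
P = -297121 (P = -147839 - 149282 = -297121)
(324225 + P) + L = (324225 - 297121) + 90458 = 27104 + 90458 = 117562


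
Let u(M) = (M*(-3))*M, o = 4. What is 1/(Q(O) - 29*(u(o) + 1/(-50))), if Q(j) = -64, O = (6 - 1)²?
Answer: 50/66429 ≈ 0.00075268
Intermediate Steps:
O = 25 (O = 5² = 25)
u(M) = -3*M² (u(M) = (-3*M)*M = -3*M²)
1/(Q(O) - 29*(u(o) + 1/(-50))) = 1/(-64 - 29*(-3*4² + 1/(-50))) = 1/(-64 - 29*(-3*16 - 1/50)) = 1/(-64 - 29*(-48 - 1/50)) = 1/(-64 - 29*(-2401/50)) = 1/(-64 + 69629/50) = 1/(66429/50) = 50/66429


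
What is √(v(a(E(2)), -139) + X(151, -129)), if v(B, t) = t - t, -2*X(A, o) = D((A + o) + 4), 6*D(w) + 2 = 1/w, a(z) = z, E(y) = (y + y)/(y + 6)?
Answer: √442/52 ≈ 0.40430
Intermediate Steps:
E(y) = 2*y/(6 + y) (E(y) = (2*y)/(6 + y) = 2*y/(6 + y))
D(w) = -⅓ + 1/(6*w) (D(w) = -⅓ + (1/w)/6 = -⅓ + 1/(6*w))
X(A, o) = -(-7 - 2*A - 2*o)/(12*(4 + A + o)) (X(A, o) = -(1 - 2*((A + o) + 4))/(12*((A + o) + 4)) = -(1 - 2*(4 + A + o))/(12*(4 + A + o)) = -(1 + (-8 - 2*A - 2*o))/(12*(4 + A + o)) = -(-7 - 2*A - 2*o)/(12*(4 + A + o)))
v(B, t) = 0
√(v(a(E(2)), -139) + X(151, -129)) = √(0 + (7/12 + (⅙)*151 + (⅙)*(-129))/(4 + 151 - 129)) = √(0 + (7/12 + 151/6 - 43/2)/26) = √(0 + (1/26)*(17/4)) = √(0 + 17/104) = √(17/104) = √442/52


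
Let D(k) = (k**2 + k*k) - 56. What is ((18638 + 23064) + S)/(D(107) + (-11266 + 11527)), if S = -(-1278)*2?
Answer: 44258/23103 ≈ 1.9157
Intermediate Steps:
D(k) = -56 + 2*k**2 (D(k) = (k**2 + k**2) - 56 = 2*k**2 - 56 = -56 + 2*k**2)
S = 2556 (S = -213*(-12) = 2556)
((18638 + 23064) + S)/(D(107) + (-11266 + 11527)) = ((18638 + 23064) + 2556)/((-56 + 2*107**2) + (-11266 + 11527)) = (41702 + 2556)/((-56 + 2*11449) + 261) = 44258/((-56 + 22898) + 261) = 44258/(22842 + 261) = 44258/23103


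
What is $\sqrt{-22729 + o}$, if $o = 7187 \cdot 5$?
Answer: $\sqrt{13206} \approx 114.92$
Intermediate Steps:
$o = 35935$
$\sqrt{-22729 + o} = \sqrt{-22729 + 35935} = \sqrt{13206}$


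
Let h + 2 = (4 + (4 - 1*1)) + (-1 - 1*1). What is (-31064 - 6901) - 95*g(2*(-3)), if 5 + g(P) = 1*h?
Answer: -37775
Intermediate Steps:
h = 3 (h = -2 + ((4 + (4 - 1*1)) + (-1 - 1*1)) = -2 + ((4 + (4 - 1)) + (-1 - 1)) = -2 + ((4 + 3) - 2) = -2 + (7 - 2) = -2 + 5 = 3)
g(P) = -2 (g(P) = -5 + 1*3 = -5 + 3 = -2)
(-31064 - 6901) - 95*g(2*(-3)) = (-31064 - 6901) - 95*(-2) = -37965 + 190 = -37775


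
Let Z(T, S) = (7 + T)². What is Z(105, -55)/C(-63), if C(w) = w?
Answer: -1792/9 ≈ -199.11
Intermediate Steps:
Z(105, -55)/C(-63) = (7 + 105)²/(-63) = 112²*(-1/63) = 12544*(-1/63) = -1792/9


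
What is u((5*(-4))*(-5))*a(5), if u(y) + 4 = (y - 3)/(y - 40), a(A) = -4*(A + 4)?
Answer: 429/5 ≈ 85.800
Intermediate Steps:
a(A) = -16 - 4*A (a(A) = -4*(4 + A) = -16 - 4*A)
u(y) = -4 + (-3 + y)/(-40 + y) (u(y) = -4 + (y - 3)/(y - 40) = -4 + (-3 + y)/(-40 + y))
u((5*(-4))*(-5))*a(5) = ((157 - 3*5*(-4)*(-5))/(-40 + (5*(-4))*(-5)))*(-16 - 4*5) = ((157 - (-60)*(-5))/(-40 - 20*(-5)))*(-16 - 20) = ((157 - 3*100)/(-40 + 100))*(-36) = ((157 - 300)/60)*(-36) = ((1/60)*(-143))*(-36) = -143/60*(-36) = 429/5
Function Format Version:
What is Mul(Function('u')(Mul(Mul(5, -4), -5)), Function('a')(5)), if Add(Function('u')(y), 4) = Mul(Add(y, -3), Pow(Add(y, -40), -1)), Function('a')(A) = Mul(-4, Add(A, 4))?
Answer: Rational(429, 5) ≈ 85.800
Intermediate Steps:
Function('a')(A) = Add(-16, Mul(-4, A)) (Function('a')(A) = Mul(-4, Add(4, A)) = Add(-16, Mul(-4, A)))
Function('u')(y) = Add(-4, Mul(Pow(Add(-40, y), -1), Add(-3, y))) (Function('u')(y) = Add(-4, Mul(Add(y, -3), Pow(Add(y, -40), -1))) = Add(-4, Mul(Add(-3, y), Pow(Add(-40, y), -1))) = Add(-4, Mul(Pow(Add(-40, y), -1), Add(-3, y))))
Mul(Function('u')(Mul(Mul(5, -4), -5)), Function('a')(5)) = Mul(Mul(Pow(Add(-40, Mul(Mul(5, -4), -5)), -1), Add(157, Mul(-3, Mul(Mul(5, -4), -5)))), Add(-16, Mul(-4, 5))) = Mul(Mul(Pow(Add(-40, Mul(-20, -5)), -1), Add(157, Mul(-3, Mul(-20, -5)))), Add(-16, -20)) = Mul(Mul(Pow(Add(-40, 100), -1), Add(157, Mul(-3, 100))), -36) = Mul(Mul(Pow(60, -1), Add(157, -300)), -36) = Mul(Mul(Rational(1, 60), -143), -36) = Mul(Rational(-143, 60), -36) = Rational(429, 5)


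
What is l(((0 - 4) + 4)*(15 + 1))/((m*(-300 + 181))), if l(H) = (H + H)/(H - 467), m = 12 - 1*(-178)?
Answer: 0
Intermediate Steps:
m = 190 (m = 12 + 178 = 190)
l(H) = 2*H/(-467 + H) (l(H) = (2*H)/(-467 + H) = 2*H/(-467 + H))
l(((0 - 4) + 4)*(15 + 1))/((m*(-300 + 181))) = (2*(((0 - 4) + 4)*(15 + 1))/(-467 + ((0 - 4) + 4)*(15 + 1)))/((190*(-300 + 181))) = (2*((-4 + 4)*16)/(-467 + (-4 + 4)*16))/((190*(-119))) = (2*(0*16)/(-467 + 0*16))/(-22610) = (2*0/(-467 + 0))*(-1/22610) = (2*0/(-467))*(-1/22610) = (2*0*(-1/467))*(-1/22610) = 0*(-1/22610) = 0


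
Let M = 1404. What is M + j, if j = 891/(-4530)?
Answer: 2119743/1510 ≈ 1403.8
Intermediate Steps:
j = -297/1510 (j = 891*(-1/4530) = -297/1510 ≈ -0.19669)
M + j = 1404 - 297/1510 = 2119743/1510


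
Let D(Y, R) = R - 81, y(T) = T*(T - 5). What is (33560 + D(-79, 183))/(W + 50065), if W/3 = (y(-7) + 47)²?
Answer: 16831/50774 ≈ 0.33149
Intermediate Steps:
y(T) = T*(-5 + T)
D(Y, R) = -81 + R
W = 51483 (W = 3*(-7*(-5 - 7) + 47)² = 3*(-7*(-12) + 47)² = 3*(84 + 47)² = 3*131² = 3*17161 = 51483)
(33560 + D(-79, 183))/(W + 50065) = (33560 + (-81 + 183))/(51483 + 50065) = (33560 + 102)/101548 = 33662*(1/101548) = 16831/50774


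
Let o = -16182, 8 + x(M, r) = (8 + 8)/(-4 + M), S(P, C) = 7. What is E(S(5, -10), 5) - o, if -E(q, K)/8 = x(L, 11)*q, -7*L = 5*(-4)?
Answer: 17414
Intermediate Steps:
L = 20/7 (L = -5*(-4)/7 = -1/7*(-20) = 20/7 ≈ 2.8571)
x(M, r) = -8 + 16/(-4 + M) (x(M, r) = -8 + (8 + 8)/(-4 + M) = -8 + 16/(-4 + M))
E(q, K) = 176*q (E(q, K) = -8*8*(6 - 1*20/7)/(-4 + 20/7)*q = -8*8*(6 - 20/7)/(-8/7)*q = -8*8*(-7/8)*(22/7)*q = -(-176)*q = 176*q)
E(S(5, -10), 5) - o = 176*7 - 1*(-16182) = 1232 + 16182 = 17414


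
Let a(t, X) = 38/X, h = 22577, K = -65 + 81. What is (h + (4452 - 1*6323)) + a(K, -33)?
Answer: 683260/33 ≈ 20705.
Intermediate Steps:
K = 16
(h + (4452 - 1*6323)) + a(K, -33) = (22577 + (4452 - 1*6323)) + 38/(-33) = (22577 + (4452 - 6323)) + 38*(-1/33) = (22577 - 1871) - 38/33 = 20706 - 38/33 = 683260/33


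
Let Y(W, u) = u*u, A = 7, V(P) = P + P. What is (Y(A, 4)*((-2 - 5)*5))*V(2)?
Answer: -2240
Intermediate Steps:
V(P) = 2*P
Y(W, u) = u**2
(Y(A, 4)*((-2 - 5)*5))*V(2) = (4**2*((-2 - 5)*5))*(2*2) = (16*(-7*5))*4 = (16*(-35))*4 = -560*4 = -2240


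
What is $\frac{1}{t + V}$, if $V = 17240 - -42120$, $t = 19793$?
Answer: $\frac{1}{79153} \approx 1.2634 \cdot 10^{-5}$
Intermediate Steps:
$V = 59360$ ($V = 17240 + 42120 = 59360$)
$\frac{1}{t + V} = \frac{1}{19793 + 59360} = \frac{1}{79153}$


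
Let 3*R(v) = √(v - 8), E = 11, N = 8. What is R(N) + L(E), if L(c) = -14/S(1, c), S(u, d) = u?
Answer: -14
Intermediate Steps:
L(c) = -14 (L(c) = -14/1 = -14*1 = -14)
R(v) = √(-8 + v)/3 (R(v) = √(v - 8)/3 = √(-8 + v)/3)
R(N) + L(E) = √(-8 + 8)/3 - 14 = √0/3 - 14 = (⅓)*0 - 14 = 0 - 14 = -14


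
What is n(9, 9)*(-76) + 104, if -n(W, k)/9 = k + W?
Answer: 12416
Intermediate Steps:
n(W, k) = -9*W - 9*k (n(W, k) = -9*(k + W) = -9*(W + k) = -9*W - 9*k)
n(9, 9)*(-76) + 104 = (-9*9 - 9*9)*(-76) + 104 = (-81 - 81)*(-76) + 104 = -162*(-76) + 104 = 12312 + 104 = 12416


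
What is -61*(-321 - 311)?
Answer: 38552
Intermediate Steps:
-61*(-321 - 311) = -61*(-632) = 38552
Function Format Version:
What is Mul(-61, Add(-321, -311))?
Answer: 38552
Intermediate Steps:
Mul(-61, Add(-321, -311)) = Mul(-61, -632) = 38552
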